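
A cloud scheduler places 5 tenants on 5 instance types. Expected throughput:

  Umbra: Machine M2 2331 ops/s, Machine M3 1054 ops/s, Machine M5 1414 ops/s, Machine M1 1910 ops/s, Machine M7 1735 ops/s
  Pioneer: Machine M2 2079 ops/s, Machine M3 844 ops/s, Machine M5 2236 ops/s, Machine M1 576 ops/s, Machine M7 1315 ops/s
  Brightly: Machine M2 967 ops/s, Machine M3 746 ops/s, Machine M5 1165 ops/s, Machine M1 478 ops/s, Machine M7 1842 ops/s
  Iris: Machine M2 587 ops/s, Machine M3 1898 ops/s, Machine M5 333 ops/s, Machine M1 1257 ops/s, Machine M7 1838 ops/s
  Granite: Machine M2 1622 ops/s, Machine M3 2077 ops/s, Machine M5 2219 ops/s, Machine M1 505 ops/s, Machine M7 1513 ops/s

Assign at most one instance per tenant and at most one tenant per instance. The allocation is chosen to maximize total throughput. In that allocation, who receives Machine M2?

Pioneer receives Machine M2.

Optimal: Umbra→Machine M1 (1910 ops/s), Pioneer→Machine M2 (2079 ops/s), Brightly→Machine M7 (1842 ops/s), Iris→Machine M3 (1898 ops/s), Granite→Machine M5 (2219 ops/s) — total 1910+2079+1842+1898+2219 = 9948 ops/s.
Column-greedy (each instance in turn goes to its best remaining tenant) gives 9743 ops/s, worse by 205.
Swapping Umbra↔Granite (Umbra→Machine M5 1414 ops/s, Granite→Machine M1 505 ops/s) loses 2210.
Every other assignment is strictly worse.
Pioneer's own top instance is Machine M5 (2236 ops/s), but forcing Pioneer→Machine M5 and reassigning the rest optimally gives only 9743 ops/s — worse by 205.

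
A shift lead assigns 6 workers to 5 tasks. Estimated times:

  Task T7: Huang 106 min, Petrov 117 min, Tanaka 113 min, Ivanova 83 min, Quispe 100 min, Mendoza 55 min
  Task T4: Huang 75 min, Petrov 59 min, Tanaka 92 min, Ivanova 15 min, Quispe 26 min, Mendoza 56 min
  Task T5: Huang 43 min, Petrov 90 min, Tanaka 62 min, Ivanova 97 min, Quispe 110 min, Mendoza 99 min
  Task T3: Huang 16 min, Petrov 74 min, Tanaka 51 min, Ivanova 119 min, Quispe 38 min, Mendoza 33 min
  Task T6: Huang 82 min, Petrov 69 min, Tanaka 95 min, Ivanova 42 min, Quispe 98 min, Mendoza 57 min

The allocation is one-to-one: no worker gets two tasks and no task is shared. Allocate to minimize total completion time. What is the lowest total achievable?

Optimal: Mendoza→Task T7 (55 min), Quispe→Task T4 (26 min), Tanaka→Task T5 (62 min), Huang→Task T3 (16 min), Ivanova→Task T6 (42 min) — total 55+26+62+16+42 = 201 min.
Min-entry greedy (repeatedly take the single cheapest remaining cell) gives 217 min, worse by 16.
Next-best assignment: Mendoza→Task T7, Ivanova→Task T4, Tanaka→Task T5, Huang→Task T3, Petrov→Task T6 = 217 min.
Swapping Tanaka↔Ivanova (Tanaka→Task T6 95 min, Ivanova→Task T5 97 min) adds 88.

Minimum total: 201 min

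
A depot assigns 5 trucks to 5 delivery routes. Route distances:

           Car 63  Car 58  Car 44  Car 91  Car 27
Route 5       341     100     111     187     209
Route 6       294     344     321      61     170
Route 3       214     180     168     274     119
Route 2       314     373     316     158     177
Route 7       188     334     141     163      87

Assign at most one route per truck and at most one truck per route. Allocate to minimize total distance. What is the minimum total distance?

This is a one-to-one assignment (minimum-cost bipartite matching).
Optimal: Car 63→Route 3 (214 km), Car 58→Route 5 (100 km), Car 44→Route 7 (141 km), Car 91→Route 6 (61 km), Car 27→Route 2 (177 km) — total 214+100+141+61+177 = 693 km.
Every other assignment is strictly worse.

Min total: 693 km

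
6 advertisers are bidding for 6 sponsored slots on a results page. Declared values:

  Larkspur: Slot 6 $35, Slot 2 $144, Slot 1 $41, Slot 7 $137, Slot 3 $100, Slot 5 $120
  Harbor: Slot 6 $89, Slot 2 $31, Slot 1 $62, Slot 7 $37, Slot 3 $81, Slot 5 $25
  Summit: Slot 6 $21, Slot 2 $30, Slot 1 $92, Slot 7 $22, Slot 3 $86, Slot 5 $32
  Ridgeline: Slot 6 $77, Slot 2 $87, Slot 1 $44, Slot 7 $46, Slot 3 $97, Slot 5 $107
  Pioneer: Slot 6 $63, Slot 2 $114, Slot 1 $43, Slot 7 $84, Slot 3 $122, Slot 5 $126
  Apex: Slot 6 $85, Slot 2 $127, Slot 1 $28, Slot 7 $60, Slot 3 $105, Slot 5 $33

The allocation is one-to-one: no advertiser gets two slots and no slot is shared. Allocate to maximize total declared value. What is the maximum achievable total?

This is a one-to-one assignment (maximum-weight bipartite matching).
Optimal: Larkspur→Slot 7 ($137), Harbor→Slot 6 ($89), Summit→Slot 1 ($92), Ridgeline→Slot 5 ($107), Pioneer→Slot 3 ($122), Apex→Slot 2 ($127) — total 137+89+92+107+122+127 = $674.
Column-greedy (each slot in turn goes to its best remaining advertiser) gives $621, worse by 53.
Next-best assignment: Larkspur→Slot 7, Harbor→Slot 6, Summit→Slot 1, Ridgeline→Slot 3, Pioneer→Slot 5, Apex→Slot 2 = $668.

Max total: $674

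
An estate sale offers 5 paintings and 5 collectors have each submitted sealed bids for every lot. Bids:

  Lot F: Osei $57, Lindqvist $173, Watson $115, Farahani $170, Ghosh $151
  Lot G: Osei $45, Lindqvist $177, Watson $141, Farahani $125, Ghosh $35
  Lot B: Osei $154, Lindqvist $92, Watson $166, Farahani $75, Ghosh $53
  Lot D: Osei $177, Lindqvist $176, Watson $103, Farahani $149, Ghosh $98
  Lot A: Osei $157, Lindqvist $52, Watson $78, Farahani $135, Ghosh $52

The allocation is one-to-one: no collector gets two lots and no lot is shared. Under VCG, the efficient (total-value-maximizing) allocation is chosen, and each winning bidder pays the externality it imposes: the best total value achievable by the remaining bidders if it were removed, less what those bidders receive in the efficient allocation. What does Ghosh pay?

Efficient allocation: Osei→Lot D ($177), Lindqvist→Lot G ($177), Watson→Lot B ($166), Farahani→Lot A ($135), Ghosh→Lot F ($151); total welfare W = $806.
Ghosh receives Lot F at value $151, so the others get W − 151 = $655.
Without Ghosh: best allocation of the remaining 4 bidders over all 5 lots is Osei→Lot D ($177), Lindqvist→Lot G ($177), Watson→Lot B ($166), Farahani→Lot F ($170), total $690.
VCG payment = (others' best without Ghosh) − (others' welfare with Ghosh) = 690 − 655 = $35.

Ghosh pays $35.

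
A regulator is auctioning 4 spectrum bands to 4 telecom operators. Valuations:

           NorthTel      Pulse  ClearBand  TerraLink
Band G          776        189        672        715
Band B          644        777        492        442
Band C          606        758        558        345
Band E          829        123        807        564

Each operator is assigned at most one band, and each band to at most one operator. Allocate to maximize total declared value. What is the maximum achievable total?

Maximum total: $2924M

Optimal: NorthTel→Band B ($644M), Pulse→Band C ($758M), ClearBand→Band E ($807M), TerraLink→Band G ($715M) — total 644+758+807+715 = $2924M.
Max-entry greedy (repeatedly take the single best remaining cell) gives $2879M, worse by 45.
Next-best assignment: NorthTel→Band C, Pulse→Band B, ClearBand→Band E, TerraLink→Band G = $2905M.
Swapping ClearBand↔TerraLink (ClearBand→Band G $672M, TerraLink→Band E $564M) loses 286.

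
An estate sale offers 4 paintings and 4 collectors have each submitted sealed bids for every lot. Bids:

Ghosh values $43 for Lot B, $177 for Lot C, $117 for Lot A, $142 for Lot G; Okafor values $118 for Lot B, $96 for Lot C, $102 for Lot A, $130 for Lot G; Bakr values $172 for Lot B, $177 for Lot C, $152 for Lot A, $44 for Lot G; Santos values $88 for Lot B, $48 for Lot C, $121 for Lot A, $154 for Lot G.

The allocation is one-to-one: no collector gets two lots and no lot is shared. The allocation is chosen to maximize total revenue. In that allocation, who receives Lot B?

Optimal: Ghosh→Lot C ($177), Okafor→Lot A ($102), Bakr→Lot B ($172), Santos→Lot G ($154) — total 177+102+172+154 = $605.
Row-greedy (each collector in turn takes its best remaining lot) gives $600, worse by 5.
Swapping Ghosh↔Santos (Ghosh→Lot G $142, Santos→Lot C $48) loses 141.
Bakr's own top lot is Lot C ($177), but forcing Bakr→Lot C and reassigning the rest optimally gives only $566 — worse by 39.

Bakr receives Lot B.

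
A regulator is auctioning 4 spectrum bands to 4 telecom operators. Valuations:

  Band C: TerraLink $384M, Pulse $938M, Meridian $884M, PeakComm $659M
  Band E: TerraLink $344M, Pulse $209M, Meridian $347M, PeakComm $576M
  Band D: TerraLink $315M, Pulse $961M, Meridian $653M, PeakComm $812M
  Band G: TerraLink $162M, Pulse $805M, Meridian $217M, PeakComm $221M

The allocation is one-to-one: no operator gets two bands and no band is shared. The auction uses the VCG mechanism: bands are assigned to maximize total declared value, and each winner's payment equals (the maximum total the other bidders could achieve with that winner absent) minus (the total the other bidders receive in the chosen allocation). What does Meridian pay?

Meridian pays $133M.

Efficient allocation: TerraLink→Band E ($344M), Pulse→Band G ($805M), Meridian→Band C ($884M), PeakComm→Band D ($812M); total welfare W = $2845M.
Meridian receives Band C at value $884M, so the others get W − 884 = $1961M.
Without Meridian: best allocation of the remaining 3 bidders over all 4 bands is TerraLink→Band E ($344M), Pulse→Band C ($938M), PeakComm→Band D ($812M), total $2094M.
VCG payment = (others' best without Meridian) − (others' welfare with Meridian) = 2094 − 1961 = $133M.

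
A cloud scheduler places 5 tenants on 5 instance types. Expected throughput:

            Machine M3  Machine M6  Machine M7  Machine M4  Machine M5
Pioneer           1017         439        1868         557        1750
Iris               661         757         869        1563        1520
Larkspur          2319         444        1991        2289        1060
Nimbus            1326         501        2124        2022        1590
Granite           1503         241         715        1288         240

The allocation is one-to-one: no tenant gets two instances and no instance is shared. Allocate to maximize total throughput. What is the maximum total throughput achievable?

Treat this as an assignment problem: match each tenant to one instance.
Optimal: Pioneer→Machine M5 (1750 ops/s), Iris→Machine M6 (757 ops/s), Larkspur→Machine M4 (2289 ops/s), Nimbus→Machine M7 (2124 ops/s), Granite→Machine M3 (1503 ops/s) — total 1750+757+2289+2124+1503 = 8423 ops/s.
Next-best assignment: Pioneer→Machine M5, Iris→Machine M6, Larkspur→Machine M3, Nimbus→Machine M7, Granite→Machine M4 = 8238 ops/s.
Every other assignment is strictly worse.

Max total: 8423 ops/s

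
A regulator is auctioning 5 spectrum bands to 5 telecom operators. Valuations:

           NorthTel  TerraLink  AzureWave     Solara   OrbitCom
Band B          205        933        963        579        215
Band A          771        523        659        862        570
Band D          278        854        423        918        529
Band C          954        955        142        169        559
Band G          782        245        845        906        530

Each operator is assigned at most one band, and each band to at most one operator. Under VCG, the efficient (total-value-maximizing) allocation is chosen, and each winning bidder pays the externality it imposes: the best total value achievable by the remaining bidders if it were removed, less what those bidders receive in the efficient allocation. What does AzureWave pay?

Efficient allocation: NorthTel→Band C ($954M), TerraLink→Band D ($854M), AzureWave→Band B ($963M), Solara→Band G ($906M), OrbitCom→Band A ($570M); total welfare W = $4247M.
AzureWave receives Band B at value $963M, so the others get W − 963 = $3284M.
Without AzureWave: best allocation of the remaining 4 bidders over all 5 bands is NorthTel→Band C ($954M), TerraLink→Band B ($933M), Solara→Band D ($918M), OrbitCom→Band A ($570M), total $3375M.
VCG payment = (others' best without AzureWave) − (others' welfare with AzureWave) = 3375 − 3284 = $91M.

AzureWave pays $91M.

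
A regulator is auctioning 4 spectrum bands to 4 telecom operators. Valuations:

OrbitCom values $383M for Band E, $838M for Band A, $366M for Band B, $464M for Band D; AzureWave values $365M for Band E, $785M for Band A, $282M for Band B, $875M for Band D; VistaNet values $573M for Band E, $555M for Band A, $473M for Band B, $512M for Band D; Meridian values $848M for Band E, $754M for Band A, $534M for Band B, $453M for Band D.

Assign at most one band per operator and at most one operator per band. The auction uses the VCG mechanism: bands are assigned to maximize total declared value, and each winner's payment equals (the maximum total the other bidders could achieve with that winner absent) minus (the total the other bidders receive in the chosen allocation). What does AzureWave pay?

Efficient allocation: OrbitCom→Band A ($838M), AzureWave→Band D ($875M), VistaNet→Band B ($473M), Meridian→Band E ($848M); total welfare W = $3034M.
AzureWave receives Band D at value $875M, so the others get W − 875 = $2159M.
Without AzureWave: best allocation of the remaining 3 bidders over all 4 bands is OrbitCom→Band A ($838M), VistaNet→Band D ($512M), Meridian→Band E ($848M), total $2198M.
VCG payment = (others' best without AzureWave) − (others' welfare with AzureWave) = 2198 − 2159 = $39M.

AzureWave pays $39M.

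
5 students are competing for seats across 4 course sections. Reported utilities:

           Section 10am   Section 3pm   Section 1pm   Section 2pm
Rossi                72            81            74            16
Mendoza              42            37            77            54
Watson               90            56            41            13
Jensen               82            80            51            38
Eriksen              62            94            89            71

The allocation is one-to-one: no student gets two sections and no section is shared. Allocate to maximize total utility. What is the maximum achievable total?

Treat this as an assignment problem: match each student to one section.
Optimal: Watson→Section 10am (90 points), Rossi→Section 3pm (81 points), Mendoza→Section 1pm (77 points), Eriksen→Section 2pm (71 points) — total 90+81+77+71 = 319 points.
Row-greedy (each student in turn takes its best remaining section) gives 286 points, worse by 33.

Max total: 319 points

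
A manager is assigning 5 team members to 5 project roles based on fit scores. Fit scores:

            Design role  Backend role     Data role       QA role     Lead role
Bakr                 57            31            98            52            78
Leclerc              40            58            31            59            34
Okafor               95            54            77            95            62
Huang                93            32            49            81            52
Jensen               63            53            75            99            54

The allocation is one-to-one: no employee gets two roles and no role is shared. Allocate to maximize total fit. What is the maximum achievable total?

Max total: 410 pts

This is a one-to-one assignment (maximum-weight bipartite matching).
Optimal: Bakr→Data role (98 pts), Leclerc→Backend role (58 pts), Okafor→Lead role (62 pts), Huang→Design role (93 pts), Jensen→QA role (99 pts) — total 98+58+62+93+99 = 410 pts.
Column-greedy (each role in turn goes to its best remaining employee) gives 402 pts, worse by 8.
Next-best assignment: Bakr→Lead role, Leclerc→Backend role, Okafor→Data role, Huang→Design role, Jensen→QA role = 405 pts.
Every other assignment is strictly worse.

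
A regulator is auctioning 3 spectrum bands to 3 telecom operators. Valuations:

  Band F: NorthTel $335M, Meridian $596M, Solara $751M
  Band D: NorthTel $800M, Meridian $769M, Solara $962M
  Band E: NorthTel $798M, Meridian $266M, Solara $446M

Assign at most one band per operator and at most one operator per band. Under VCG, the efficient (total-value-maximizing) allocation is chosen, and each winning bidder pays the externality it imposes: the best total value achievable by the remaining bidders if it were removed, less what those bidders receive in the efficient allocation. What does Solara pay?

Solara pays $173M.

Efficient allocation: NorthTel→Band E ($798M), Meridian→Band F ($596M), Solara→Band D ($962M); total welfare W = $2356M.
Solara receives Band D at value $962M, so the others get W − 962 = $1394M.
Without Solara: best allocation of the remaining 2 bidders over all 3 bands is NorthTel→Band E ($798M), Meridian→Band D ($769M), total $1567M.
VCG payment = (others' best without Solara) − (others' welfare with Solara) = 1567 − 1394 = $173M.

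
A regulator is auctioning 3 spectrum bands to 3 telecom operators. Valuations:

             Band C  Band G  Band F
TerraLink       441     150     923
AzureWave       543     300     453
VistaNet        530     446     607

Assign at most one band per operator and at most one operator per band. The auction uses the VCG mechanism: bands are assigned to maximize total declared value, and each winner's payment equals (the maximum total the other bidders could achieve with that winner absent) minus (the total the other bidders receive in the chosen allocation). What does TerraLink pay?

TerraLink pays $161M.

Efficient allocation: TerraLink→Band F ($923M), AzureWave→Band C ($543M), VistaNet→Band G ($446M); total welfare W = $1912M.
TerraLink receives Band F at value $923M, so the others get W − 923 = $989M.
Without TerraLink: best allocation of the remaining 2 bidders over all 3 bands is AzureWave→Band C ($543M), VistaNet→Band F ($607M), total $1150M.
VCG payment = (others' best without TerraLink) − (others' welfare with TerraLink) = 1150 − 989 = $161M.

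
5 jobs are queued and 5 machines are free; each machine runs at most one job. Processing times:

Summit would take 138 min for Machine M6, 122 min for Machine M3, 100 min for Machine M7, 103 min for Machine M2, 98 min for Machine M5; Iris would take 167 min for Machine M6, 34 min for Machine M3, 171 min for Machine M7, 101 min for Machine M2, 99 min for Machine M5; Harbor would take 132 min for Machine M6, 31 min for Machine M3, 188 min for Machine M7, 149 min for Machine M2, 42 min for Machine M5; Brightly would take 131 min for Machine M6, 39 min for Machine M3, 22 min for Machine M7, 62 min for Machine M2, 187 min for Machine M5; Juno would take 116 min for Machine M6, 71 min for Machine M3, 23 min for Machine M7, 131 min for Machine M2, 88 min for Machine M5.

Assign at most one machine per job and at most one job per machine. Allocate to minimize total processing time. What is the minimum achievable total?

Minimum total: 299 min

This is a one-to-one assignment (minimum-cost bipartite matching).
Optimal: Summit→Machine M6 (138 min), Iris→Machine M3 (34 min), Harbor→Machine M5 (42 min), Brightly→Machine M2 (62 min), Juno→Machine M7 (23 min) — total 138+34+42+62+23 = 299 min.
Column-greedy (each machine in turn goes to its cheapest remaining job) gives 368 min, worse by 69.
Next-best assignment: Summit→Machine M2, Iris→Machine M3, Harbor→Machine M5, Brightly→Machine M7, Juno→Machine M6 = 317 min.
Swapping Iris↔Harbor (Iris→Machine M5 99 min, Harbor→Machine M3 31 min) adds 54.
Checked against all permutations: 299 min is optimal.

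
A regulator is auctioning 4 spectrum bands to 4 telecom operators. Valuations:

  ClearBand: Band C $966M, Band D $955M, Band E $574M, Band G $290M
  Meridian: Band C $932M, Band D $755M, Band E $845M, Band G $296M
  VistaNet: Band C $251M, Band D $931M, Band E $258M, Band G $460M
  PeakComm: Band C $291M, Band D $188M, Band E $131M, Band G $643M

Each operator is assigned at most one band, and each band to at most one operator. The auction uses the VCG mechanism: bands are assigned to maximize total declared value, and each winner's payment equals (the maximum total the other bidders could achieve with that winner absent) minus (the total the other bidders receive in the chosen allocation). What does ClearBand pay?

ClearBand pays $87M.

Efficient allocation: ClearBand→Band C ($966M), Meridian→Band E ($845M), VistaNet→Band D ($931M), PeakComm→Band G ($643M); total welfare W = $3385M.
ClearBand receives Band C at value $966M, so the others get W − 966 = $2419M.
Without ClearBand: best allocation of the remaining 3 bidders over all 4 bands is Meridian→Band C ($932M), VistaNet→Band D ($931M), PeakComm→Band G ($643M), total $2506M.
VCG payment = (others' best without ClearBand) − (others' welfare with ClearBand) = 2506 − 2419 = $87M.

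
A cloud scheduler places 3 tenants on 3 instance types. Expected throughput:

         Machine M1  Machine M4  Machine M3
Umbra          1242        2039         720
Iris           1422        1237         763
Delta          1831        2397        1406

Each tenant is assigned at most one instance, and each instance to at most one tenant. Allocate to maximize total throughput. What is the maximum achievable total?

Optimal: Umbra→Machine M4 (2039 ops/s), Iris→Machine M1 (1422 ops/s), Delta→Machine M3 (1406 ops/s) — total 2039+1422+1406 = 4867 ops/s.
Column-greedy (each instance in turn goes to its best remaining tenant) gives 4633 ops/s, worse by 234.
Swapping Delta↔Umbra (Delta→Machine M4 2397 ops/s, Umbra→Machine M3 720 ops/s) loses 328.
Checked against all permutations: 4867 ops/s is optimal.

Max total: 4867 ops/s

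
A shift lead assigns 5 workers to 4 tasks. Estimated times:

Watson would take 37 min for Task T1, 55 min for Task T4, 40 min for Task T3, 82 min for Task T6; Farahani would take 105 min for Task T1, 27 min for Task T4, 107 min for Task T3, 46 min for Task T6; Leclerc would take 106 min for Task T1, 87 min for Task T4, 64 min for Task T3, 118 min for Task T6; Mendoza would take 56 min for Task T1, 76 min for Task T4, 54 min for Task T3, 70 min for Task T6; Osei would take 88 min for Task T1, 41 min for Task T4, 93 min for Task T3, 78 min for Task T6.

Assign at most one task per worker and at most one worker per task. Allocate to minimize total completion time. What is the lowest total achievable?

Optimal: Watson→Task T1 (37 min), Osei→Task T4 (41 min), Mendoza→Task T3 (54 min), Farahani→Task T6 (46 min) — total 37+41+54+46 = 178 min.

Min total: 178 min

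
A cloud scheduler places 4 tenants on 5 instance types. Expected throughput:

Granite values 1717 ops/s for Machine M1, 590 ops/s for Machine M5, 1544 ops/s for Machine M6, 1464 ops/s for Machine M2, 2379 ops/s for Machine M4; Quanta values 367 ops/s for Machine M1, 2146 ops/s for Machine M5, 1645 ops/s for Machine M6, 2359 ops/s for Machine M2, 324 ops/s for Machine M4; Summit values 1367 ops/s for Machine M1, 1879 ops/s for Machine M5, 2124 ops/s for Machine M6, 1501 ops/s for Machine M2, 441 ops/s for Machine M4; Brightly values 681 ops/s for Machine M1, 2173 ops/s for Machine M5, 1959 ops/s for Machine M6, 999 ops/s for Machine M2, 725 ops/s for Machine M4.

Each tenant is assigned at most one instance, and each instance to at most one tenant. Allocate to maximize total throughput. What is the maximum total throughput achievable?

Max total: 9035 ops/s

Optimal: Granite→Machine M4 (2379 ops/s), Quanta→Machine M2 (2359 ops/s), Summit→Machine M6 (2124 ops/s), Brightly→Machine M5 (2173 ops/s) — total 2379+2359+2124+2173 = 9035 ops/s.
Column-greedy (each instance in turn goes to its best remaining tenant) gives 8373 ops/s, worse by 662.
Every other assignment is strictly worse.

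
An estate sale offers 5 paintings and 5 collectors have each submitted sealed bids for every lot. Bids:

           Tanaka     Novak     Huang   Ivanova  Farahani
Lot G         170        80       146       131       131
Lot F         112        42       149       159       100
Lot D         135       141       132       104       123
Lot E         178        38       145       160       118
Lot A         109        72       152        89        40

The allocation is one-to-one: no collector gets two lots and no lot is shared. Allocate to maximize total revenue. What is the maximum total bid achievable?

Optimal: Tanaka→Lot E ($178), Novak→Lot D ($141), Huang→Lot A ($152), Ivanova→Lot F ($159), Farahani→Lot G ($131) — total 178+141+152+159+131 = $761.
Column-greedy (each lot in turn goes to its best remaining collector) gives $655, worse by 106.
Next-best assignment: Tanaka→Lot G, Novak→Lot D, Huang→Lot A, Ivanova→Lot F, Farahani→Lot E = $740.
Swapping Ivanova↔Huang (Ivanova→Lot A $89, Huang→Lot F $149) loses 73.
Checked against all permutations: $761 is optimal.

Maximum total: $761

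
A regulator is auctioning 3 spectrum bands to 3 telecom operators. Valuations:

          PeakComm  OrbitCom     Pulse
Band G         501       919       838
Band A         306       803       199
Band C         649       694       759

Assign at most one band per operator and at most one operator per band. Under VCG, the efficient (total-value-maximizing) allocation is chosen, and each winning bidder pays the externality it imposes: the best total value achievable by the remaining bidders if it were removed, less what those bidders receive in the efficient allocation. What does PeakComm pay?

Efficient allocation: PeakComm→Band C ($649M), OrbitCom→Band A ($803M), Pulse→Band G ($838M); total welfare W = $2290M.
PeakComm receives Band C at value $649M, so the others get W − 649 = $1641M.
Without PeakComm: best allocation of the remaining 2 bidders over all 3 bands is OrbitCom→Band G ($919M), Pulse→Band C ($759M), total $1678M.
VCG payment = (others' best without PeakComm) − (others' welfare with PeakComm) = 1678 − 1641 = $37M.

PeakComm pays $37M.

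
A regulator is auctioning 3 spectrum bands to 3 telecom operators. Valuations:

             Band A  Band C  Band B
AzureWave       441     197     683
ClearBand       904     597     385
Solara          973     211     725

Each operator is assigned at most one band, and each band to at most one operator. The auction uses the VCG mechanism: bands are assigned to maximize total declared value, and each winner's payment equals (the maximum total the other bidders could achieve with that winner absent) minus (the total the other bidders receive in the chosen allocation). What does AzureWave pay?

AzureWave pays $59M.

Efficient allocation: AzureWave→Band B ($683M), ClearBand→Band C ($597M), Solara→Band A ($973M); total welfare W = $2253M.
AzureWave receives Band B at value $683M, so the others get W − 683 = $1570M.
Without AzureWave: best allocation of the remaining 2 bidders over all 3 bands is ClearBand→Band A ($904M), Solara→Band B ($725M), total $1629M.
VCG payment = (others' best without AzureWave) − (others' welfare with AzureWave) = 1629 − 1570 = $59M.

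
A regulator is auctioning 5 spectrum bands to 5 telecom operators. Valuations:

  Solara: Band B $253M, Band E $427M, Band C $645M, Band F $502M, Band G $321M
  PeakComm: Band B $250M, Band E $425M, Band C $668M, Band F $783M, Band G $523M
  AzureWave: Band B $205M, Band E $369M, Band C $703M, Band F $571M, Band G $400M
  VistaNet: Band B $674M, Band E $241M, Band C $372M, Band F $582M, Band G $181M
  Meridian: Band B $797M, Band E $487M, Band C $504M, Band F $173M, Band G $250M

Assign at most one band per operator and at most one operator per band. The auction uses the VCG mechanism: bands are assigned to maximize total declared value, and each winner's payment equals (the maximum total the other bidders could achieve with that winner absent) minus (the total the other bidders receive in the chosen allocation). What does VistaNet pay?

VistaNet pays $260M.

Efficient allocation: Solara→Band E ($427M), PeakComm→Band G ($523M), AzureWave→Band C ($703M), VistaNet→Band F ($582M), Meridian→Band B ($797M); total welfare W = $3032M.
VistaNet receives Band F at value $582M, so the others get W − 582 = $2450M.
Without VistaNet: best allocation of the remaining 4 bidders over all 5 bands is Solara→Band E ($427M), PeakComm→Band F ($783M), AzureWave→Band C ($703M), Meridian→Band B ($797M), total $2710M.
VCG payment = (others' best without VistaNet) − (others' welfare with VistaNet) = 2710 − 2450 = $260M.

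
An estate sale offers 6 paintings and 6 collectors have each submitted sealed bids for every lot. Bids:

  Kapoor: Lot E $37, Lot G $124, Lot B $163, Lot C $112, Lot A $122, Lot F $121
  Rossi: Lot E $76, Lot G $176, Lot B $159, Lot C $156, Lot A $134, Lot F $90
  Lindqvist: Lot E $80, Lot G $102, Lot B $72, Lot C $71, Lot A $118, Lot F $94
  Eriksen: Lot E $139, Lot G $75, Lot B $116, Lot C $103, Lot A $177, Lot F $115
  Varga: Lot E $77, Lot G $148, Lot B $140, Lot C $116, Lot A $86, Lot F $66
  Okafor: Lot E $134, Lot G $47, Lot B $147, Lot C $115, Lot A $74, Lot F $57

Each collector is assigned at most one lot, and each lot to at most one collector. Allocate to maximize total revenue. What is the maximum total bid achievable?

This is a one-to-one assignment (maximum-weight bipartite matching).
Optimal: Kapoor→Lot B ($163), Rossi→Lot C ($156), Lindqvist→Lot F ($94), Eriksen→Lot A ($177), Varga→Lot G ($148), Okafor→Lot E ($134) — total 163+156+94+177+148+134 = $872.
Column-greedy (each lot in turn goes to its best remaining collector) gives $769, worse by 103.
Next-best assignment: Kapoor→Lot B, Rossi→Lot G, Lindqvist→Lot F, Eriksen→Lot A, Varga→Lot C, Okafor→Lot E = $860.
Every other assignment is strictly worse.

Maximum total: $872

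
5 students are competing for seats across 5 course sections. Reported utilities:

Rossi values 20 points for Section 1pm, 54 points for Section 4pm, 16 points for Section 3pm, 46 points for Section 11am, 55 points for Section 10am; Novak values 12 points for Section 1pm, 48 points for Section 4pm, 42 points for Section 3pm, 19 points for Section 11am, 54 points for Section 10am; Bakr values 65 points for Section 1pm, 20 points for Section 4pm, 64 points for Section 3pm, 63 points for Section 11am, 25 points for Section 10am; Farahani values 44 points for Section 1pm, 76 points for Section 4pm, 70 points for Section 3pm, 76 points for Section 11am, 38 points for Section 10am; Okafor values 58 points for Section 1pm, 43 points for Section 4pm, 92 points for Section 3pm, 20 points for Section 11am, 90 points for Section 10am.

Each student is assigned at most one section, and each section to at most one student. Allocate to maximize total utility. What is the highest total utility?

Optimal: Rossi→Section 4pm (54 points), Novak→Section 10am (54 points), Bakr→Section 1pm (65 points), Farahani→Section 11am (76 points), Okafor→Section 3pm (92 points) — total 54+54+65+76+92 = 341 points.
Max-entry greedy (repeatedly take the single best remaining cell) gives 307 points, worse by 34.
Next-best assignment: Rossi→Section 10am, Novak→Section 4pm, Bakr→Section 1pm, Farahani→Section 11am, Okafor→Section 3pm = 336 points.

Max total: 341 points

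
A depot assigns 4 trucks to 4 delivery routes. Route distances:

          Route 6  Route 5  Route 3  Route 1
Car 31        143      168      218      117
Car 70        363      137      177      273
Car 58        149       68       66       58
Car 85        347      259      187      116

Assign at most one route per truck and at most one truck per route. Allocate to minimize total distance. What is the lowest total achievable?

Min total: 462 km

This is the linear assignment problem.
Optimal: Car 31→Route 6 (143 km), Car 70→Route 5 (137 km), Car 58→Route 3 (66 km), Car 85→Route 1 (116 km) — total 143+137+66+116 = 462 km.
Min-entry greedy (repeatedly take the single cheapest remaining cell) gives 525 km, worse by 63.
Next-best assignment: Car 31→Route 6, Car 70→Route 3, Car 58→Route 5, Car 85→Route 1 = 504 km.
Every other assignment is strictly worse.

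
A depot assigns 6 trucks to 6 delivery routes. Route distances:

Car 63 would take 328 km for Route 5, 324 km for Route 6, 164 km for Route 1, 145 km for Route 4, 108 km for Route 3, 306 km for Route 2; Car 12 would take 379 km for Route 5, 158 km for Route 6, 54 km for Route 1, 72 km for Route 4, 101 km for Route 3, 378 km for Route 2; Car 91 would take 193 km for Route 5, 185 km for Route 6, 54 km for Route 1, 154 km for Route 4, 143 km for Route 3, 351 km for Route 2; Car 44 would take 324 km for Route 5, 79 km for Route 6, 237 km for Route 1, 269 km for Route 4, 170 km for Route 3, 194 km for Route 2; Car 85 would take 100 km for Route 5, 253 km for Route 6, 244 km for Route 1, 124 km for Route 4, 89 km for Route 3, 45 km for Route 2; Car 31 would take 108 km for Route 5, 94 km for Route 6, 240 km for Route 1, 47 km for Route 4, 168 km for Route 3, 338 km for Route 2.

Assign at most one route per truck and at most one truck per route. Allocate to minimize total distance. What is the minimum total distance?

This is the linear assignment problem.
Optimal: Car 63→Route 3 (108 km), Car 12→Route 4 (72 km), Car 91→Route 1 (54 km), Car 44→Route 6 (79 km), Car 85→Route 2 (45 km), Car 31→Route 5 (108 km) — total 108+72+54+79+45+108 = 466 km.
Min-entry greedy (repeatedly take the single cheapest remaining cell) gives 526 km, worse by 60.
Swapping Car 12↔Car 63 (Car 12→Route 3 101 km, Car 63→Route 4 145 km) adds 66.

Minimum total: 466 km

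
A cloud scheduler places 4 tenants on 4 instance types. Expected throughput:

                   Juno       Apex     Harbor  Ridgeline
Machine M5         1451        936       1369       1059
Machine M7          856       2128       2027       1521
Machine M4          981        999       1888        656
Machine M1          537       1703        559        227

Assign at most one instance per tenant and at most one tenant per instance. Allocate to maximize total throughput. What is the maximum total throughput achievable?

Max total: 6563 ops/s

This is the linear assignment problem.
Optimal: Juno→Machine M5 (1451 ops/s), Apex→Machine M1 (1703 ops/s), Harbor→Machine M4 (1888 ops/s), Ridgeline→Machine M7 (1521 ops/s) — total 1451+1703+1888+1521 = 6563 ops/s.
Row-greedy (each tenant in turn takes its best remaining instance) gives 5694 ops/s, worse by 869.
Next-best assignment: Juno→Machine M5, Apex→Machine M1, Harbor→Machine M7, Ridgeline→Machine M4 = 5837 ops/s.
Swapping Ridgeline↔Apex (Ridgeline→Machine M1 227 ops/s, Apex→Machine M7 2128 ops/s) loses 869.
No other one-to-one assignment exceeds 6563 ops/s.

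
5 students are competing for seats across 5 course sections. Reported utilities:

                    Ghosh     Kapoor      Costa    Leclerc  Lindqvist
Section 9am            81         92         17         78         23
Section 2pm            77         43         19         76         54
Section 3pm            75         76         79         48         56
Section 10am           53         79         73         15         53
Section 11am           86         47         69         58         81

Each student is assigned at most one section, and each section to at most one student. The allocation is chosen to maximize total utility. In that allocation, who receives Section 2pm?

This is a one-to-one assignment (maximum-weight bipartite matching).
Optimal: Ghosh→Section 3pm (75 points), Kapoor→Section 9am (92 points), Costa→Section 10am (73 points), Leclerc→Section 2pm (76 points), Lindqvist→Section 11am (81 points) — total 75+92+73+76+81 = 397 points.
Column-greedy (each section in turn goes to its best remaining student) gives 359 points, worse by 38.
Next-best assignment: Ghosh→Section 9am, Kapoor→Section 10am, Costa→Section 3pm, Leclerc→Section 2pm, Lindqvist→Section 11am = 396 points.
Checked against all permutations: 397 points is optimal.
Leclerc's own top section is Section 9am (78 points), but forcing Leclerc→Section 9am and reassigning the rest optimally gives only 394 points — worse by 3.

Leclerc receives Section 2pm.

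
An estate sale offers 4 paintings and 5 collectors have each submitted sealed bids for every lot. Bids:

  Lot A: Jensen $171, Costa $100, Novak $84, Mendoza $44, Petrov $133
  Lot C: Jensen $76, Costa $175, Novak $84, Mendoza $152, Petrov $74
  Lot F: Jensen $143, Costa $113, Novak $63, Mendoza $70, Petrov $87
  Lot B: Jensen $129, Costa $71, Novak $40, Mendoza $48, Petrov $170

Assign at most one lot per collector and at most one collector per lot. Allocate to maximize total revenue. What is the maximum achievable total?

Treat this as an assignment problem: match each collector to one lot.
Optimal: Jensen→Lot A ($171), Mendoza→Lot C ($152), Costa→Lot F ($113), Petrov→Lot B ($170) — total 171+152+113+170 = $606.
Row-greedy (each collector in turn takes its best remaining lot) gives $457, worse by 149.
Next-best assignment: Jensen→Lot A, Costa→Lot C, Mendoza→Lot F, Petrov→Lot B = $586.

Maximum total: $606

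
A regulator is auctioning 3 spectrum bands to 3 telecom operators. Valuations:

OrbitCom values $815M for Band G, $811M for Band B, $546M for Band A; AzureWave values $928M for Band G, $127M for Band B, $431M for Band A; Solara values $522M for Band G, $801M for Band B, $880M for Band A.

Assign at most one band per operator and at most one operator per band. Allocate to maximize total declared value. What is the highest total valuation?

Maximum total: $2619M

This is the linear assignment problem.
Optimal: OrbitCom→Band B ($811M), AzureWave→Band G ($928M), Solara→Band A ($880M) — total 811+928+880 = $2619M.
Row-greedy (each operator in turn takes its best remaining band) gives $2047M, worse by 572.
Next-best assignment: OrbitCom→Band A, AzureWave→Band G, Solara→Band B = $2275M.
No other one-to-one assignment exceeds $2619M.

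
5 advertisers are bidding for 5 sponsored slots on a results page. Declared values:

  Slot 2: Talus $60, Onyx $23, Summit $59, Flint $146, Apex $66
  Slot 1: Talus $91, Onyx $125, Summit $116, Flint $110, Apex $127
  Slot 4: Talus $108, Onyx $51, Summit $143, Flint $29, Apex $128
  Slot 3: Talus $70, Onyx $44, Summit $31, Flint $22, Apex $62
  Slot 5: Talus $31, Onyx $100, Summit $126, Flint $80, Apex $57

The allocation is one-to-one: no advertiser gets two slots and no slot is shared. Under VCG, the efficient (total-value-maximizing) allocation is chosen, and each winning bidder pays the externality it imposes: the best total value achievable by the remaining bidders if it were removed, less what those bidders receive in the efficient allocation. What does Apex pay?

Apex pays $38.

Efficient allocation: Talus→Slot 3 ($70), Onyx→Slot 1 ($125), Summit→Slot 5 ($126), Flint→Slot 2 ($146), Apex→Slot 4 ($128); total welfare W = $595.
Apex receives Slot 4 at value $128, so the others get W − 128 = $467.
Without Apex: best allocation of the remaining 4 bidders over all 5 slots is Talus→Slot 4 ($108), Onyx→Slot 1 ($125), Summit→Slot 5 ($126), Flint→Slot 2 ($146), total $505.
VCG payment = (others' best without Apex) − (others' welfare with Apex) = 505 − 467 = $38.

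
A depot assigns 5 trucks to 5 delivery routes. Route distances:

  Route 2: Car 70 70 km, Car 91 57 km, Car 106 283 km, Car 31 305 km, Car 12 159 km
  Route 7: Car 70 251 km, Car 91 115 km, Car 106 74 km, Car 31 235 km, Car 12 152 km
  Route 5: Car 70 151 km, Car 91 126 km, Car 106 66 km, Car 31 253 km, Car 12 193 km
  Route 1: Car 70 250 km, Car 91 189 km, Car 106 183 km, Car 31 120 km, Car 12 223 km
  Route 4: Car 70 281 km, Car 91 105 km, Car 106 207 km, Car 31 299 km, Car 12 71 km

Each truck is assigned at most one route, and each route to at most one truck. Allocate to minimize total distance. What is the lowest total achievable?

Minimum total: 442 km

Optimal: Car 70→Route 2 (70 km), Car 91→Route 7 (115 km), Car 106→Route 5 (66 km), Car 31→Route 1 (120 km), Car 12→Route 4 (71 km) — total 70+115+66+120+71 = 442 km.
Column-greedy (each route in turn goes to its cheapest remaining truck) gives 473 km, worse by 31.
Next-best assignment: Car 70→Route 2, Car 91→Route 5, Car 106→Route 7, Car 31→Route 1, Car 12→Route 4 = 461 km.
Swapping Car 31↔Car 70 (Car 31→Route 2 305 km, Car 70→Route 1 250 km) adds 365.
Checked against all permutations: 442 km is optimal.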